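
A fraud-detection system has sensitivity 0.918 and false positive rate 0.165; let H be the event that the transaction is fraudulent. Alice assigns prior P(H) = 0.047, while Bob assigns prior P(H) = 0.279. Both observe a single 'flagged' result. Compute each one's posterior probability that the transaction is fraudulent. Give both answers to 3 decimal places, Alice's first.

Alice: 0.215; Bob: 0.683

The likelihood ratio for a 'flagged' result is 0.918/0.165 = 5.5636.
Alice: prior odds 0.047/0.953 = 0.049318; posterior odds 0.27439; posterior probability 0.215.
Bob: prior odds 0.279/0.721 = 0.38696; posterior odds 2.1529; posterior probability 0.683.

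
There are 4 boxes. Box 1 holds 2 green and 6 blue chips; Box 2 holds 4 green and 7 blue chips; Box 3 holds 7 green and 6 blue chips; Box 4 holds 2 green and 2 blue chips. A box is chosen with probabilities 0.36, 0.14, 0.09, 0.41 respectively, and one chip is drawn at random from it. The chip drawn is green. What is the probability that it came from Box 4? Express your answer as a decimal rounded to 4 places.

P(green|Box 1) = 0.25; P(green|Box 2) = 0.3636; P(green|Box 3) = 0.5385; P(green|Box 4) = 0.5.
Prior × likelihood for each source: 0.36·0.25=0.09000, 0.14·0.3636=0.05091, 0.09·0.5385=0.04846, 0.41·0.5=0.2050. Summing gives P(green) = 0.39437.
P(Box 4 | green) = 0.2050 / 0.39437 = 0.5198.

Posterior probability ≈ 0.5198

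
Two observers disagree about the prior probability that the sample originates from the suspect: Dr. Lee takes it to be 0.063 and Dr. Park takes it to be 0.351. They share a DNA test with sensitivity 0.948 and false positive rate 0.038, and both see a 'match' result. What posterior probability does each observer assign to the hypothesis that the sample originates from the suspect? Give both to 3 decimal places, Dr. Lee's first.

Dr. Lee: 0.626; Dr. Park: 0.931

P('+'|H) = 0.948, P('+'|¬H) = 0.038.
Dr. Lee: numerator 0.948·0.063 = 0.059724; evidence = 0.059724+0.038·0.937 = 0.095330; posterior = 0.626.
Dr. Park: numerator 0.948·0.351 = 0.33275; evidence = 0.33275+0.038·0.649 = 0.35741; posterior = 0.931.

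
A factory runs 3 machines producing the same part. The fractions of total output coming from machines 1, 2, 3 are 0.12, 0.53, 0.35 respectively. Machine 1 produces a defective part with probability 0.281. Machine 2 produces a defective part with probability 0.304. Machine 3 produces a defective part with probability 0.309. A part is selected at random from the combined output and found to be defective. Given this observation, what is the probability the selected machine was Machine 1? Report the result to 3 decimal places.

Posterior probability ≈ 0.111

Tabulate prior·likelihood by source: [1] prior 0.12, lik 0.281, product 0.03372; [2] prior 0.53, lik 0.304, product 0.1611; [3] prior 0.35, lik 0.309, product 0.1081.
Normalizing constant = 0.30299; the posterior for Machine 1 is its product over the sum, 0.03372/0.30299 = 0.111.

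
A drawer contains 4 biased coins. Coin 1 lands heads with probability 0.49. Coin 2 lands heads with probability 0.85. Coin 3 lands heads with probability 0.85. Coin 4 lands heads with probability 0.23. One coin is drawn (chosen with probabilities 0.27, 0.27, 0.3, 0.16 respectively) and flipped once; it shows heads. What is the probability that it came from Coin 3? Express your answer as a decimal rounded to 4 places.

Posterior probability ≈ 0.3901

Tabulate prior·likelihood by source: [1] prior 0.27, lik 0.49, product 0.1323; [2] prior 0.27, lik 0.85, product 0.2295; [3] prior 0.3, lik 0.85, product 0.2550; [4] prior 0.16, lik 0.23, product 0.03680.
Normalizing constant = 0.65360; the posterior for Coin 3 is its product over the sum, 0.2550/0.65360 = 0.3901.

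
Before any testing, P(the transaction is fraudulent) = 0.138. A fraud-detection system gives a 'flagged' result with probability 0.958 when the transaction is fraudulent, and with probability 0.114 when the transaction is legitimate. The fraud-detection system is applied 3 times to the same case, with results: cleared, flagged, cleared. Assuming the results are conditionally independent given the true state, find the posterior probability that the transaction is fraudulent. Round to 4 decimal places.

Posterior P(H) ≈ 0.0030

Let H be the event that the transaction is fraudulent; start with P(H) = 0.138. P('flagged'|H) = 0.958, P('flagged'|¬H) = 0.114.
Update on result 1 ('cleared'): P(H) ← 0.042·0.1380 / (0.042·0.1380 + 0.886·0.8620) = 0.0057960/0.76953 = 0.0075.
Update on result 2 ('flagged'): P(H) ← 0.958·0.0075 / (0.958·0.0075 + 0.114·0.9925) = 0.0072156/0.12036 = 0.0600.
Update on result 3 ('cleared'): P(H) ← 0.042·0.0600 / (0.042·0.0600 + 0.886·0.9400) = 0.0025180/0.83540 = 0.0030.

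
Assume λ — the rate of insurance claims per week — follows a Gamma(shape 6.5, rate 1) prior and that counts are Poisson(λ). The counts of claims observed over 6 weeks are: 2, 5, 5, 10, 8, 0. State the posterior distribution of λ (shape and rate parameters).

Posterior: Gamma(shape=36.5, rate=7)

The Poisson likelihood adds the total count to the shape and the number of exposure periods to the rate. Here ∑xᵢ = 30 and n = 6, so shape 6.5→36.5 and rate 1→7.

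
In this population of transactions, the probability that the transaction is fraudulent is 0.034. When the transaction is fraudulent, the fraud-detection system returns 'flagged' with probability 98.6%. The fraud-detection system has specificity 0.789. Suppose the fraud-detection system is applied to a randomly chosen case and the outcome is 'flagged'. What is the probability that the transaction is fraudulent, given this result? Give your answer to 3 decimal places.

Write H for 'the transaction is fraudulent'. Prior odds H:¬H = 0.034/0.966 = 0.035197. For the 'flagged' outcome, the likelihood ratio is 0.986/0.211 = 4.6730.
Posterior odds = 0.035197 × 4.6730 = 0.16447, so P(H|E) = 0.16447/(1+0.16447) = 0.141.

P(H | E) ≈ 0.141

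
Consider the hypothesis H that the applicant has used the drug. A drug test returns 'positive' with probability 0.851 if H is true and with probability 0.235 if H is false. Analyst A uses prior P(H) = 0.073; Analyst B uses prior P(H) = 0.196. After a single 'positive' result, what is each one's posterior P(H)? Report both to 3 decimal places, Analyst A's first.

Analyst A: 0.222; Analyst B: 0.469

The likelihood ratio for a 'positive' result is 0.851/0.235 = 3.6213.
Analyst A: prior odds 0.073/0.927 = 0.078749; posterior odds 0.28517; posterior probability 0.222.
Analyst B: prior odds 0.196/0.804 = 0.24378; posterior odds 0.88280; posterior probability 0.469.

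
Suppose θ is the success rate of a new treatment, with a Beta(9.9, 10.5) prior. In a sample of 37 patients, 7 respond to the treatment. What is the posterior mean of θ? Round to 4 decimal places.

Observing 7 successes and 30 failures updates Beta(9.9, 10.5) by adding the success and failure counts to the two shape parameters: α = 9.9+7 = 16.9, β = 10.5+30 = 40.5.
E[θ | data] = 16.9/(16.9+40.5) = 0.2944.

Posterior mean ≈ 0.2944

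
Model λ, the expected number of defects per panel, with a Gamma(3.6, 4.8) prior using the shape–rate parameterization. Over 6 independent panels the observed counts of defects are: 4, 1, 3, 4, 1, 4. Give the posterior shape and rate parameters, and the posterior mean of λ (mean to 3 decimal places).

Posterior: Gamma(shape=20.6, rate=10.8); mean ≈ 1.907

Total count ∑xᵢ = 17 over n = 6 panels.
Gamma is conjugate to the Poisson likelihood: posterior is Gamma(shape = 3.6+17 = 20.6, rate = 4.8+6 = 10.8).
E[λ | data] = 20.6/10.8 = 1.907.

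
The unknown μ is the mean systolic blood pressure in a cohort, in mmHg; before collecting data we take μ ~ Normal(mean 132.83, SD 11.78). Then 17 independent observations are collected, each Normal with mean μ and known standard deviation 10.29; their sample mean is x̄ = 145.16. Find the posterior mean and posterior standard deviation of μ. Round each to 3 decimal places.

Prior precision 1/τ₀² = 1/11.78² = 0.00720625; data precision n/σ² = 17/10.29² = 0.160553.
Posterior precision = 0.00720625 + 0.160553 = 0.167759, giving posterior SD = 1/√0.167759 = 2.442.
Posterior mean = (0.00720625·132.83 + 0.160553·145.16) / 0.167759 = 144.630.

Posterior mean ≈ 144.630; posterior SD ≈ 2.442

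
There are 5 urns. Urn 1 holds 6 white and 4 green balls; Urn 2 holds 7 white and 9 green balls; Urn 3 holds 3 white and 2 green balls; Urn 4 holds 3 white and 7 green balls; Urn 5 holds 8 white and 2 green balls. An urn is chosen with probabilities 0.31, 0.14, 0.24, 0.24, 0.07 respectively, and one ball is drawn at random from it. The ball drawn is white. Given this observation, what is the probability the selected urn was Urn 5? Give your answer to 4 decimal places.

Posterior probability ≈ 0.1078

Tabulate prior·likelihood by source: [1] prior 0.31, lik 0.6, product 0.1860; [2] prior 0.14, lik 0.4375, product 0.06125; [3] prior 0.24, lik 0.6, product 0.1440; [4] prior 0.24, lik 0.3, product 0.07200; [5] prior 0.07, lik 0.8, product 0.05600.
Normalizing constant = 0.51925; the posterior for Urn 5 is its product over the sum, 0.05600/0.51925 = 0.1078.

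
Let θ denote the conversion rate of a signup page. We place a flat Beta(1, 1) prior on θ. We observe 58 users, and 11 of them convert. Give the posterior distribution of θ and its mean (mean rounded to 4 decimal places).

Observing 11 successes and 47 failures updates Beta(1, 1) by adding the success and failure counts to the two shape parameters: α = 1+11 = 12, β = 1+47 = 48.
E[θ | data] = 12/(12+48) = 0.2000.

Posterior: Beta(12, 48); mean ≈ 0.2000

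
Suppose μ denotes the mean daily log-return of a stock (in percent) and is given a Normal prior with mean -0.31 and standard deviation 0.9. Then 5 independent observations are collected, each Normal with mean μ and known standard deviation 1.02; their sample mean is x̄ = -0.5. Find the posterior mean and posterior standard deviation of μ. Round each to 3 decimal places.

Prior precision 1/τ₀² = 1/0.9² = 1.23457; data precision n/σ² = 5/1.02² = 4.80584.
Posterior precision = 1.23457 + 4.80584 = 6.04041, giving posterior SD = 1/√6.04041 = 0.407.
Posterior mean = (1.23457·-0.31 + 4.80584·-0.5) / 6.04041 = -0.461.

Posterior mean ≈ -0.461; posterior SD ≈ 0.407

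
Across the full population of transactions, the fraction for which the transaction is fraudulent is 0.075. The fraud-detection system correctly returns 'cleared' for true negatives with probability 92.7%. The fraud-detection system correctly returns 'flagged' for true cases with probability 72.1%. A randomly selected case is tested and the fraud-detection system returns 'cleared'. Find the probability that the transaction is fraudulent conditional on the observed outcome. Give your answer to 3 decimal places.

P(H | E) ≈ 0.024

Write H for 'the transaction is fraudulent'. Prior odds H:¬H = 0.075/0.925 = 0.081081. For the 'cleared' outcome, the likelihood ratio is 0.279/0.927 = 0.30097.
Posterior odds = 0.081081 × 0.30097 = 0.024403, so P(H|E) = 0.024403/(1+0.024403) = 0.024.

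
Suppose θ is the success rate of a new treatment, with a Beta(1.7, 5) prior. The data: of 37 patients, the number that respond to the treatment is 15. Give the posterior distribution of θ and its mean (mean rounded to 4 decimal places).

Posterior: Beta(16.7, 27); mean ≈ 0.3822

Observing 15 successes and 22 failures updates Beta(1.7, 5) by adding the success and failure counts to the two shape parameters: α = 1.7+15 = 16.7, β = 5+22 = 27.
E[θ | data] = 16.7/(16.7+27) = 0.3822.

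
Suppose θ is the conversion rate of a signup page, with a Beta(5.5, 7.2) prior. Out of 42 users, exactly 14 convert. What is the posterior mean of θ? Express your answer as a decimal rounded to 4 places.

Posterior mean ≈ 0.3565

The binomial likelihood is conjugate to the Beta prior: with 14 successes and 28 failures, the posterior is Beta(5.5+14, 7.2+28) = Beta(19.5, 35.2).
Posterior mean = α/(α+β) = 19.5/54.7 = 0.3565.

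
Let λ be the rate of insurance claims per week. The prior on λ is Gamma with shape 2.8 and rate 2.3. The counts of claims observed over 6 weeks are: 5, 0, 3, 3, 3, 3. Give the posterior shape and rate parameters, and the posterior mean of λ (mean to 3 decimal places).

Posterior: Gamma(shape=19.8, rate=8.3); mean ≈ 2.386

The Poisson likelihood adds the total count to the shape and the number of exposure periods to the rate. Here ∑xᵢ = 17 and n = 6, so shape 2.8→19.8 and rate 2.3→8.3.
E[λ | data] = 19.8/8.3 = 2.386.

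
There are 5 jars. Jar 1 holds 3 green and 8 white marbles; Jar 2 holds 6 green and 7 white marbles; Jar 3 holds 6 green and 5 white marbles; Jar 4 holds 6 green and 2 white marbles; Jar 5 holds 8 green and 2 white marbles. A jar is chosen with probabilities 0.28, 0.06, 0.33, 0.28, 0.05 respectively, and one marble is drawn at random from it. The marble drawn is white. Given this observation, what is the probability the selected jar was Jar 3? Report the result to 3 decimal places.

Tabulate prior·likelihood by source: [1] prior 0.28, lik 0.7273, product 0.2036; [2] prior 0.06, lik 0.5385, product 0.03231; [3] prior 0.33, lik 0.4545, product 0.1500; [4] prior 0.28, lik 0.25, product 0.07000; [5] prior 0.05, lik 0.2, product 0.01000.
Normalizing constant = 0.46594; the posterior for Jar 3 is its product over the sum, 0.1500/0.46594 = 0.322.

Posterior probability ≈ 0.322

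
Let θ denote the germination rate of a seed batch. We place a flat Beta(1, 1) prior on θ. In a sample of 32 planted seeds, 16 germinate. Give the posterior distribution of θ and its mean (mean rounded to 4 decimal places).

Posterior: Beta(17, 17); mean ≈ 0.5000

Observing 16 successes and 16 failures updates Beta(1, 1) by adding the success and failure counts to the two shape parameters: α = 1+16 = 17, β = 1+16 = 17.
Posterior mean = α/(α+β) = 17/34 = 0.5000.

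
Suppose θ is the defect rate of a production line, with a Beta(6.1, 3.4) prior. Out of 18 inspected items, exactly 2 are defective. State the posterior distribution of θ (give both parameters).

Posterior: Beta(8.1, 19.4)

Observing 2 successes and 16 failures updates Beta(6.1, 3.4) by adding the success and failure counts to the two shape parameters: α = 6.1+2 = 8.1, β = 3.4+16 = 19.4.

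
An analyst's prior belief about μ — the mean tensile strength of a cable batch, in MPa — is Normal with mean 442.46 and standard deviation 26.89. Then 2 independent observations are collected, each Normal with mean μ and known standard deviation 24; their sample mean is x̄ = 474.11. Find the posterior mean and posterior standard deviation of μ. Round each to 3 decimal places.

Posterior mean ≈ 465.095; posterior SD ≈ 14.351

Prior precision 1/τ₀² = 1/26.89² = 0.00138299; data precision n/σ² = 2/24² = 0.00347222.
Posterior precision = 0.00138299 + 0.00347222 = 0.00485521, giving posterior SD = 1/√0.00485521 = 14.351.
Posterior mean = (0.00138299·442.46 + 0.00347222·474.11) / 0.00485521 = 465.095.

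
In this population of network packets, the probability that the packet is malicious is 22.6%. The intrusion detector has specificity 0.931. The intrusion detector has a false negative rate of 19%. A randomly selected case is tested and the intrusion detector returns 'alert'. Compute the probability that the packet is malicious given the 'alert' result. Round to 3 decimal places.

P(H | E) ≈ 0.774

Write H for 'the packet is malicious'. Prior odds H:¬H = 0.226/0.774 = 0.29199. For the 'alert' outcome, the likelihood ratio is 0.81/0.069 = 11.739.
Posterior odds = 0.29199 × 11.739 = 3.4277, so P(H|E) = 3.4277/(1+3.4277) = 0.774.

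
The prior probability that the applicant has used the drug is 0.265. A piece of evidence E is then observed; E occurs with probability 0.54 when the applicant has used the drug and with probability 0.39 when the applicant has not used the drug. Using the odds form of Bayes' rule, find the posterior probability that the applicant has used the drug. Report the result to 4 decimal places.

Prior odds = 0.265/(1−0.265) = 0.36054. In log-odds, ln(0.36054) = -1.0201.
Add log likelihood ratio: ln(1.3846) = 0.32542.
Posterior log-odds = -0.69472, so posterior odds = exp(-0.69472) = 0.49922. Converting, P(H|E) = 0.49922/1.4992 = 0.3330.

Posterior probability ≈ 0.3330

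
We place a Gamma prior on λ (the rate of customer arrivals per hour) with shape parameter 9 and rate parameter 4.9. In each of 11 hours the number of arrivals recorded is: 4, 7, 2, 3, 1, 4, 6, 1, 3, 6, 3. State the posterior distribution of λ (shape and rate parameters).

Total count ∑xᵢ = 40 over n = 11 hours.
Gamma is conjugate to the Poisson likelihood: posterior is Gamma(shape = 9+40 = 49, rate = 4.9+11 = 15.9).

Posterior: Gamma(shape=49, rate=15.9)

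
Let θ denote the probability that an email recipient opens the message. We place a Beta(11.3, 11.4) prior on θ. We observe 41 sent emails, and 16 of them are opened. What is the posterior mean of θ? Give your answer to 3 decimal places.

Observing 16 successes and 25 failures updates Beta(11.3, 11.4) by adding the success and failure counts to the two shape parameters: α = 11.3+16 = 27.3, β = 11.4+25 = 36.4.
E[θ | data] = 27.3/(27.3+36.4) = 0.429.

Posterior mean ≈ 0.429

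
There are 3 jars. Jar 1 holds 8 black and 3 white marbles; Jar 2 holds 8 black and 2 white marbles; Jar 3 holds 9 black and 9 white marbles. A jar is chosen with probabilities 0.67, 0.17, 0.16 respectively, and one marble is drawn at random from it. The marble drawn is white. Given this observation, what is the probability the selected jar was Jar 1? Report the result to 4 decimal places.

Tabulate prior·likelihood by source: [1] prior 0.67, lik 0.2727, product 0.1827; [2] prior 0.17, lik 0.2, product 0.03400; [3] prior 0.16, lik 0.5, product 0.08000.
Normalizing constant = 0.29673; the posterior for Jar 1 is its product over the sum, 0.1827/0.29673 = 0.6158.

Posterior probability ≈ 0.6158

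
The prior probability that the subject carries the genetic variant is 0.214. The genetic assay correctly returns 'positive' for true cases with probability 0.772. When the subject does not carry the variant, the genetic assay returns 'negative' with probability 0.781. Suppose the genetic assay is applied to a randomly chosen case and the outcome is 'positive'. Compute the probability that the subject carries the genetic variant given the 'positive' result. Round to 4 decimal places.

P(H | E) ≈ 0.4897

Write H for 'the subject carries the genetic variant'. Prior odds H:¬H = 0.214/0.786 = 0.27226. For the 'positive' outcome, the likelihood ratio is 0.772/0.219 = 3.5251.
Posterior odds = 0.27226 × 3.5251 = 0.95976, so P(H|E) = 0.95976/(1+0.95976) = 0.4897.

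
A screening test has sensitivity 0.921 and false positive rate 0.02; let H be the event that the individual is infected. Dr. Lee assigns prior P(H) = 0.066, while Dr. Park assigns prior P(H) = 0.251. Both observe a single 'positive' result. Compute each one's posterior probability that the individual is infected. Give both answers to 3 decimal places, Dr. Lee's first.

Dr. Lee: 0.765; Dr. Park: 0.939

P('+'|H) = 0.921, P('+'|¬H) = 0.02.
Dr. Lee: numerator 0.921·0.066 = 0.060786; evidence = 0.060786+0.02·0.934 = 0.079466; posterior = 0.765.
Dr. Park: numerator 0.921·0.251 = 0.23117; evidence = 0.23117+0.02·0.749 = 0.24615; posterior = 0.939.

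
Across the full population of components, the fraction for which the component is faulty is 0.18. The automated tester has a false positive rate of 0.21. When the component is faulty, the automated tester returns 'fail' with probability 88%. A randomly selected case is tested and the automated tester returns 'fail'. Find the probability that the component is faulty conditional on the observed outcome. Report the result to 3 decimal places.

P(H | E) ≈ 0.479

Write H for 'the component is faulty'. Prior odds H:¬H = 0.18/0.82 = 0.21951. For the 'fail' outcome, the likelihood ratio is 0.88/0.21 = 4.1905.
Posterior odds = 0.21951 × 4.1905 = 0.91986, so P(H|E) = 0.91986/(1+0.91986) = 0.479.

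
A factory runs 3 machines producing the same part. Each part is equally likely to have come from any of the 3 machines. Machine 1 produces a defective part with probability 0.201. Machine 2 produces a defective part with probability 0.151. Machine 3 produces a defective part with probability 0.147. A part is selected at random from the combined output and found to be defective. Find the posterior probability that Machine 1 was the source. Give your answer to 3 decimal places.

P(defective|M1) = 0.201; P(defective|M2) = 0.151; P(defective|M3) = 0.147.
Prior × likelihood for each source: 0.333333·0.201=0.06700, 0.333333·0.151=0.05033, 0.333333·0.147=0.04900. Summing gives P(defective) = 0.16633.
P(Machine 1 | defective) = 0.06700 / 0.16633 = 0.403.

Posterior probability ≈ 0.403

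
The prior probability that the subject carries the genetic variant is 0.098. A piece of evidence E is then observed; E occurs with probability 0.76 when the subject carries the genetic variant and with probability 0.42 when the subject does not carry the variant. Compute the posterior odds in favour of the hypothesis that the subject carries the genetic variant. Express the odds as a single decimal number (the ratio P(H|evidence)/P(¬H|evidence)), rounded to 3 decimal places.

Prior odds = 0.098/(1−0.098) = 0.10865. In log-odds, ln(0.10865) = -2.2196.
Add log likelihood ratio: ln(1.8095) = 0.59306.
Posterior log-odds = -1.6266, so posterior odds = exp(-1.6266) = 0.19660.

Posterior odds ≈ 0.197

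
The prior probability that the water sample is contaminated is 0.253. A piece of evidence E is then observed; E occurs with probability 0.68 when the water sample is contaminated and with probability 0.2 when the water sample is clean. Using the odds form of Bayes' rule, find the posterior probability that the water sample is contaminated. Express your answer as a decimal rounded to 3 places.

Posterior probability ≈ 0.535

Prior odds = 0.253/(1−0.253) = 0.33869. In log-odds, ln(0.33869) = -1.0827.
Add log likelihood ratio: ln(3.4000) = 1.2238.
Posterior log-odds = 0.14110, so posterior odds = exp(0.14110) = 1.1515. Converting, P(H|E) = 1.1515/2.1515 = 0.535.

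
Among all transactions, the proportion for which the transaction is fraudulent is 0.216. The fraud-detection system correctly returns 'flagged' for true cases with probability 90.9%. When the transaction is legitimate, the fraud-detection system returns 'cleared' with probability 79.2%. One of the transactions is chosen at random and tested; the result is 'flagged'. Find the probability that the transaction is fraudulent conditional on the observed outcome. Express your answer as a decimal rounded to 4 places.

P(H | E) ≈ 0.5463

Let H be the event that the transaction is fraudulent. P(H) = 0.216, so P(¬H) = 0.784. With E the 'flagged' result, P(E|H) = 0.909 and P(E|¬H) = 0.208.
P(E) = 0.909·0.216 + 0.208·0.784 = 0.19634 + 0.16307 = 0.35942.
By Bayes' theorem, P(H|E) = 0.19634 / 0.35942 = 0.5463.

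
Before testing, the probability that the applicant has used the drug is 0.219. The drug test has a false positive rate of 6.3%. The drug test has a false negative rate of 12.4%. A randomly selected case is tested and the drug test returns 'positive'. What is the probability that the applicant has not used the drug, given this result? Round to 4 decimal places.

Write H for 'the applicant has used the drug'. Prior odds H:¬H = 0.219/0.781 = 0.28041. For the 'positive' outcome, the likelihood ratio is 0.876/0.063 = 13.905.
Posterior odds = 0.28041 × 13.905 = 3.8990, so P(H|E) = 3.8990/(1+3.8990) = 0.7959. Then P(¬H|E) = 1 − 0.7959 = 0.2041.

P(¬H | E) ≈ 0.2041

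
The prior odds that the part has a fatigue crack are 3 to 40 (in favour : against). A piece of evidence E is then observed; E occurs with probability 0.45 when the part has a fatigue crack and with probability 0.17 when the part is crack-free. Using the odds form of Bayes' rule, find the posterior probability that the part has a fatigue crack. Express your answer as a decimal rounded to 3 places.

Posterior probability ≈ 0.166

Prior odds = 3/40 = 0.075000. In log-odds, ln(0.075000) = -2.5903.
Add log likelihood ratio: ln(2.6471) = 0.97345.
Posterior log-odds = -1.6168, so posterior odds = exp(-1.6168) = 0.19853. Converting, P(H|E) = 0.19853/1.1985 = 0.166.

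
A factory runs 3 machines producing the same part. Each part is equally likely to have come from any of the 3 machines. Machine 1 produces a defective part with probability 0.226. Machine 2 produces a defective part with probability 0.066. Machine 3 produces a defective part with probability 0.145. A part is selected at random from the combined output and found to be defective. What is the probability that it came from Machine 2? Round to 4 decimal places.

Tabulate prior·likelihood by source: [1] prior 0.333333, lik 0.226, product 0.07533; [2] prior 0.333333, lik 0.066, product 0.02200; [3] prior 0.333333, lik 0.145, product 0.04833.
Normalizing constant = 0.14567; the posterior for Machine 2 is its product over the sum, 0.02200/0.14567 = 0.1510.

Posterior probability ≈ 0.1510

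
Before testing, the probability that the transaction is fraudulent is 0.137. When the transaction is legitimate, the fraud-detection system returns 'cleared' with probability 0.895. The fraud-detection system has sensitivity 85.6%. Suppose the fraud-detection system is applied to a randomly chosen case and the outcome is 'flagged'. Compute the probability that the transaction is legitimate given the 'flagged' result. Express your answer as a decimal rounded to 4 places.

Write H for 'the transaction is fraudulent'. Prior odds H:¬H = 0.137/0.863 = 0.15875. For the 'flagged' outcome, the likelihood ratio is 0.856/0.105 = 8.1524.
Posterior odds = 0.15875 × 8.1524 = 1.2942, so P(H|E) = 1.2942/(1+1.2942) = 0.5641. Then P(¬H|E) = 1 − 0.5641 = 0.4359.

P(¬H | E) ≈ 0.4359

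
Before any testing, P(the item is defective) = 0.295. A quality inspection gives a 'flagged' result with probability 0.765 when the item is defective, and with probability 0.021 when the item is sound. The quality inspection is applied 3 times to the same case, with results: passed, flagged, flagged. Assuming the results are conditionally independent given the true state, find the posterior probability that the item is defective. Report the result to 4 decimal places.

Posterior P(H) ≈ 0.9926

With H the event that the item is defective, the joint likelihood of the observed sequence is P(data|H) = 0.235·0.765·0.765 = 0.13753 and P(data|¬H) = 0.979·0.021·0.021 = 0.00043174.
Bayes: P(H|data) = 0.295·0.13753 / (0.295·0.13753 + 0.705·0.00043174) = 0.040571/0.040875 = 0.9926.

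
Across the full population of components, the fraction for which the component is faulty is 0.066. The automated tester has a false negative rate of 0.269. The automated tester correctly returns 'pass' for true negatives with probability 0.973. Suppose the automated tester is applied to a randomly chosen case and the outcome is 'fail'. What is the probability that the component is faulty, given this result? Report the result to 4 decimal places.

Let H be the event that the component is faulty. P(H) = 0.066, so P(¬H) = 0.934. With E the 'fail' result, P(E|H) = 0.731 and P(E|¬H) = 0.027.
P(E) = 0.731·0.066 + 0.027·0.934 = 0.048246 + 0.025218 = 0.073464.
By Bayes' theorem, P(H|E) = 0.048246 / 0.073464 = 0.6567.

P(H | E) ≈ 0.6567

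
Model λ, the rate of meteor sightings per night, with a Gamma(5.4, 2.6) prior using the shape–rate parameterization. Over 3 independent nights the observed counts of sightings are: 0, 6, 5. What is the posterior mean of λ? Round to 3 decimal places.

Total count ∑xᵢ = 11 over n = 3 nights.
Gamma is conjugate to the Poisson likelihood: posterior is Gamma(shape = 5.4+11 = 16.4, rate = 2.6+3 = 5.6).
Posterior mean = shape/rate = 16.4/5.6 = 2.929.

Posterior mean ≈ 2.929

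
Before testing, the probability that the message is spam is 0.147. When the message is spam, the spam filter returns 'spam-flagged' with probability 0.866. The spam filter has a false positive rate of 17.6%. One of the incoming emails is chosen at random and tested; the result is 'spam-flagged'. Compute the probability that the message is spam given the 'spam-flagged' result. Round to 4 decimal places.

Let H be the event that the message is spam. P(H) = 0.147, so P(¬H) = 0.853. With E the 'spam-flagged' result, P(E|H) = 0.866 and P(E|¬H) = 0.176.
P(E) = 0.866·0.147 + 0.176·0.853 = 0.12730 + 0.15013 = 0.27743.
By Bayes' theorem, P(H|E) = 0.12730 / 0.27743 = 0.4589.

P(H | E) ≈ 0.4589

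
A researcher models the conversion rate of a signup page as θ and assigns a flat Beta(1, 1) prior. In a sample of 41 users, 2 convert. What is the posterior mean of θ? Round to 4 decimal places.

Posterior mean ≈ 0.0698

The binomial likelihood is conjugate to the Beta prior: with 2 successes and 39 failures, the posterior is Beta(1+2, 1+39) = Beta(3, 40).
E[θ | data] = 3/(3+40) = 0.0698.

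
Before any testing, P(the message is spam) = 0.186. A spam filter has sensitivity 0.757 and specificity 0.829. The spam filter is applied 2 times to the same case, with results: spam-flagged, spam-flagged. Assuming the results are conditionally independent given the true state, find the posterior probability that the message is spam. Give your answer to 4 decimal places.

Let H be the event that the message is spam; start with P(H) = 0.186. P('spam-flagged'|H) = 0.757, P('spam-flagged'|¬H) = 0.171.
Update on result 1 ('spam-flagged'): P(H) ← 0.757·0.1860 / (0.757·0.1860 + 0.171·0.8140) = 0.14080/0.28000 = 0.5029.
Update on result 2 ('spam-flagged'): P(H) ← 0.757·0.5029 / (0.757·0.5029 + 0.171·0.4971) = 0.38067/0.46568 = 0.8175.

Posterior P(H) ≈ 0.8175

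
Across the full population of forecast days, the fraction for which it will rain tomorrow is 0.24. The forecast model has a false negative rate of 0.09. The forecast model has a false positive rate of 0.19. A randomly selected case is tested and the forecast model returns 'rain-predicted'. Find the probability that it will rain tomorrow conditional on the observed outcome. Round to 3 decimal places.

P(H | E) ≈ 0.602

Write H for 'it will rain tomorrow'. Prior odds H:¬H = 0.24/0.76 = 0.31579. For the 'rain-predicted' outcome, the likelihood ratio is 0.91/0.19 = 4.7895.
Posterior odds = 0.31579 × 4.7895 = 1.5125, so P(H|E) = 1.5125/(1+1.5125) = 0.602.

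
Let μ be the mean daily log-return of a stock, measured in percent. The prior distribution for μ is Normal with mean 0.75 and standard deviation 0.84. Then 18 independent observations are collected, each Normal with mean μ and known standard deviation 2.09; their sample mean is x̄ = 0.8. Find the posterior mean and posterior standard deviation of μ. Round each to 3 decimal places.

Posterior mean ≈ 0.787; posterior SD ≈ 0.425

With known σ, the Normal prior is conjugate. Weight on the data is w = (n/σ²)/(n/σ² + 1/τ₀²) = 4.12078/(4.12078+1.41723) = 0.74409.
Posterior mean = w·x̄ + (1−w)·μ₀ = 0.74409·0.8 + 0.25591·0.75 = 0.787. Posterior variance = 1/(4.12078+1.41723) = 0.180570, so SD = 0.425.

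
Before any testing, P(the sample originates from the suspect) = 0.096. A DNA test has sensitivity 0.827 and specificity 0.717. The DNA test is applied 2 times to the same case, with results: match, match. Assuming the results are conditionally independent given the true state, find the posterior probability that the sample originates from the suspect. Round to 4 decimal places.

Let H be the event that the sample originates from the suspect; start with P(H) = 0.096. P('match'|H) = 0.827, P('match'|¬H) = 0.283.
Update on result 1 ('match'): P(H) ← 0.827·0.0960 / (0.827·0.0960 + 0.283·0.9040) = 0.079392/0.33522 = 0.2368.
Update on result 2 ('match'): P(H) ← 0.827·0.2368 / (0.827·0.2368 + 0.283·0.7632) = 0.19586/0.41184 = 0.4756.

Posterior P(H) ≈ 0.4756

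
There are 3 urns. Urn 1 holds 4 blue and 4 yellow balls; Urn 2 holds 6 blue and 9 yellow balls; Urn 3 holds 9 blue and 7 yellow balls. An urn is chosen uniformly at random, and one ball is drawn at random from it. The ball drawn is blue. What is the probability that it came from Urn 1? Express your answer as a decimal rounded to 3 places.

P(blue|Urn 1) = 0.5; P(blue|Urn 2) = 0.4; P(blue|Urn 3) = 0.5625.
Prior × likelihood for each source: 0.333333·0.5=0.1667, 0.333333·0.4=0.1333, 0.333333·0.5625=0.1875. Summing gives P(blue) = 0.48750.
P(Urn 1 | blue) = 0.1667 / 0.48750 = 0.342.

Posterior probability ≈ 0.342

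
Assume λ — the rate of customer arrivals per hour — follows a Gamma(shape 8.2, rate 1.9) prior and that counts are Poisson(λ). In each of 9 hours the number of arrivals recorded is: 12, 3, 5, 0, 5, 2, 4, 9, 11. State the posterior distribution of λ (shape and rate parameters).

Posterior: Gamma(shape=59.2, rate=10.9)

The Poisson likelihood adds the total count to the shape and the number of exposure periods to the rate. Here ∑xᵢ = 51 and n = 9, so shape 8.2→59.2 and rate 1.9→10.9.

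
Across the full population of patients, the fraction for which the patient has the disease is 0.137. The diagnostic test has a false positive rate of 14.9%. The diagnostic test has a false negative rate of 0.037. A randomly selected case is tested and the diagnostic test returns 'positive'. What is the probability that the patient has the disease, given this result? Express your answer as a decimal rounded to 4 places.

Let H be the event that the patient has the disease. P(H) = 0.137, so P(¬H) = 0.863. With E the 'positive' result, P(E|H) = 0.963 and P(E|¬H) = 0.149.
P(E) = 0.963·0.137 + 0.149·0.863 = 0.13193 + 0.12859 = 0.26052.
By Bayes' theorem, P(H|E) = 0.13193 / 0.26052 = 0.5064.

P(H | E) ≈ 0.5064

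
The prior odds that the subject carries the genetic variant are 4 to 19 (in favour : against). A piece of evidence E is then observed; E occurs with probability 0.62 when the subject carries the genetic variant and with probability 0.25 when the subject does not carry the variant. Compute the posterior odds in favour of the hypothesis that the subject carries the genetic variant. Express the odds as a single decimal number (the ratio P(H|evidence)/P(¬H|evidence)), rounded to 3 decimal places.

Prior odds = 4/19 = 0.21053. In log-odds, ln(0.21053) = -1.5581.
Add log likelihood ratio: ln(2.4800) = 0.90826.
Posterior log-odds = -0.64989, so posterior odds = exp(-0.64989) = 0.52211.

Posterior odds ≈ 0.522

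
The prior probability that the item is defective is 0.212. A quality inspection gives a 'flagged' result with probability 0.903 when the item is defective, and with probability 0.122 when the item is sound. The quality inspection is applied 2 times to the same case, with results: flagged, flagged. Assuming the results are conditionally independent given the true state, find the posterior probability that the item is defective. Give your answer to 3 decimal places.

Posterior P(H) ≈ 0.936

Let H be the event that the item is defective; start with P(H) = 0.212. P('flagged'|H) = 0.903, P('flagged'|¬H) = 0.122.
Update on result 1 ('flagged'): P(H) ← 0.903·0.2120 / (0.903·0.2120 + 0.122·0.7880) = 0.19144/0.28757 = 0.6657.
Update on result 2 ('flagged'): P(H) ← 0.903·0.6657 / (0.903·0.6657 + 0.122·0.3343) = 0.60112/0.64191 = 0.9365.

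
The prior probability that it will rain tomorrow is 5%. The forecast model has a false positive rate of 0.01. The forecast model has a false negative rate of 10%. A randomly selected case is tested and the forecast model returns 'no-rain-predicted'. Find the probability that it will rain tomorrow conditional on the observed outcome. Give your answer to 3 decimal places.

P(H | E) ≈ 0.005

Write H for 'it will rain tomorrow'. Prior odds H:¬H = 0.05/0.95 = 0.052632. For the 'no-rain-predicted' outcome, the likelihood ratio is 0.1/0.99 = 0.10101.
Posterior odds = 0.052632 × 0.10101 = 0.0053163, so P(H|E) = 0.0053163/(1+0.0053163) = 0.005.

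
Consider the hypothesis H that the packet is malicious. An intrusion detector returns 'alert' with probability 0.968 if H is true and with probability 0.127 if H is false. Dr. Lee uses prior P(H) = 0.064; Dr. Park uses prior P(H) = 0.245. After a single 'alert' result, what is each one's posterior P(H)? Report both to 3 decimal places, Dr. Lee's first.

Dr. Lee: 0.343; Dr. Park: 0.712

P('+'|H) = 0.968, P('+'|¬H) = 0.127.
Dr. Lee: numerator 0.968·0.064 = 0.061952; evidence = 0.061952+0.127·0.936 = 0.18082; posterior = 0.343.
Dr. Park: numerator 0.968·0.245 = 0.23716; evidence = 0.23716+0.127·0.755 = 0.33304; posterior = 0.712.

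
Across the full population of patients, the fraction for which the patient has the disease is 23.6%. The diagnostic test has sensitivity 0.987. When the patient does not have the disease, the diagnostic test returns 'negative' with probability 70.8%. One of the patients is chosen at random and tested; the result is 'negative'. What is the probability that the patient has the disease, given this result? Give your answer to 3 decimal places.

P(H | E) ≈ 0.006

Write H for 'the patient has the disease'. Prior odds H:¬H = 0.236/0.764 = 0.30890. For the 'negative' outcome, the likelihood ratio is 0.013/0.708 = 0.018362.
Posterior odds = 0.30890 × 0.018362 = 0.0056719, so P(H|E) = 0.0056719/(1+0.0056719) = 0.006.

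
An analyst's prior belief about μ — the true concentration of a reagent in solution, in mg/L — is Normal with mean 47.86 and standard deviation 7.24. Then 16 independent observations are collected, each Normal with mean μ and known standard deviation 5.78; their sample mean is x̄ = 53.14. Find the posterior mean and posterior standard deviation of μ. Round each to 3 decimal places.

Posterior mean ≈ 52.938; posterior SD ≈ 1.417

Prior precision 1/τ₀² = 1/7.24² = 0.0190776; data precision n/σ² = 16/5.78² = 0.478921.
Posterior precision = 0.0190776 + 0.478921 = 0.497999, giving posterior SD = 1/√0.497999 = 1.417.
Posterior mean = (0.0190776·47.86 + 0.478921·53.14) / 0.497999 = 52.938.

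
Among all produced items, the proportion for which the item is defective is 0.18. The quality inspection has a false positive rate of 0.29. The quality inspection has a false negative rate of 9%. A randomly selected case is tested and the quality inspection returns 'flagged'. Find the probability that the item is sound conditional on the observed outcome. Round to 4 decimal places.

P(¬H | E) ≈ 0.5921

Let H be the event that the item is defective. P(H) = 0.18, so P(¬H) = 0.82. With E the 'flagged' result, P(E|H) = 0.91 and P(E|¬H) = 0.29.
P(E) = 0.91·0.18 + 0.29·0.82 = 0.16380 + 0.23780 = 0.40160.
By Bayes' theorem, P(H|E) = 0.16380 / 0.40160 = 0.4079. Hence P(¬H|E) = 1 − 0.4079 = 0.5921.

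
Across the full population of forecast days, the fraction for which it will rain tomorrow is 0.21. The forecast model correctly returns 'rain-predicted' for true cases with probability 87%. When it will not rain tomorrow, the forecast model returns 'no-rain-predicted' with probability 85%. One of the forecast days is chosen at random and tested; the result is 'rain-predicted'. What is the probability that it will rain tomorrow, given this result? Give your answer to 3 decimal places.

P(H | E) ≈ 0.607

Let H be the event that it will rain tomorrow. P(H) = 0.21, so P(¬H) = 0.79. With E the 'rain-predicted' result, P(E|H) = 0.87 and P(E|¬H) = 0.15.
P(E) = 0.87·0.21 + 0.15·0.79 = 0.18270 + 0.11850 = 0.30120.
By Bayes' theorem, P(H|E) = 0.18270 / 0.30120 = 0.607.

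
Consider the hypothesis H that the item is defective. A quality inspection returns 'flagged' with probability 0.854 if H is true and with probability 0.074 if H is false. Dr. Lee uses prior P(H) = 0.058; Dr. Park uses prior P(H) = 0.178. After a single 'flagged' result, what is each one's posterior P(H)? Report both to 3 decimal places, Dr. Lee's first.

P('+'|H) = 0.854, P('+'|¬H) = 0.074.
Dr. Lee: numerator 0.854·0.058 = 0.049532; evidence = 0.049532+0.074·0.942 = 0.11924; posterior = 0.415.
Dr. Park: numerator 0.854·0.178 = 0.15201; evidence = 0.15201+0.074·0.822 = 0.21284; posterior = 0.714.

Dr. Lee: 0.415; Dr. Park: 0.714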